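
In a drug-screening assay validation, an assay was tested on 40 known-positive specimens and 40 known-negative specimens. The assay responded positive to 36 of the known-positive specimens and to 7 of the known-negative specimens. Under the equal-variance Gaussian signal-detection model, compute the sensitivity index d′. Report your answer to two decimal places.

d′ = 2.22

H = 36/40 = 0.9000
FA = 7/40 = 0.1750
z(0.9000) = 1.2816, z(0.1750) = -0.9346
d' = z(H) − z(FA) = 1.2816 − (-0.9346) = 2.2162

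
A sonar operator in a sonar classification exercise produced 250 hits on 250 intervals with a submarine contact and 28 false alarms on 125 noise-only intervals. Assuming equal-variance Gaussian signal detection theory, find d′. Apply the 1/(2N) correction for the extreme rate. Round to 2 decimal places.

d′ = 3.64

The hit rate is 250/250 = 1, so apply the 1/(2N) correction: H → 1 − 1/(2·250) = 0.99800.
z(H) = z(0.99800) = 2.878
z(FA) = z(0.22400) = -0.759
d' = 2.878 − (-0.759) = 3.637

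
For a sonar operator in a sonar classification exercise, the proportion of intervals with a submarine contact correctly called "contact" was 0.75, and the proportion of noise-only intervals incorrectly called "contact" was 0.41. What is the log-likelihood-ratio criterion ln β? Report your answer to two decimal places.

ln β = -0.20

z(H) = z(0.75) = 0.674
z(FA) = z(0.41) = -0.228
ln β = −½·[z(H)² − z(FA)²] = −0.5 × (0.454 − 0.052) = -0.201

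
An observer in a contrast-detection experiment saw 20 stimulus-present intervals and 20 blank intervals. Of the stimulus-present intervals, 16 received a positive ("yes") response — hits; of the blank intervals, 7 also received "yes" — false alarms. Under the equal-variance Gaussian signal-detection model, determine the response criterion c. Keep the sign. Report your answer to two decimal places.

H = 16/20 = 0.8000
FA = 7/20 = 0.3500
z(0.8000) = 0.8416, z(0.3500) = -0.3853
c = −½·[z(H) + z(FA)] = −0.5 × (0.8416 + (-0.3853)) = -0.22815

c = -0.23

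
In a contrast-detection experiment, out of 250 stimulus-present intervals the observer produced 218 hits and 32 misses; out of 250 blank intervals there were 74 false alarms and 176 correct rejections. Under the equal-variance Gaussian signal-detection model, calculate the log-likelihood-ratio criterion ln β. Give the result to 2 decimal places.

ln β = -0.50

H = 218/250 = 0.8720
FA = 74/250 = 0.2960
z(H) = z(0.8720) = 1.136
z(FA) = z(0.2960) = -0.536
ln β = −½·[z(H)² − z(FA)²] = −0.5 × (1.290 − 0.287) = -0.5015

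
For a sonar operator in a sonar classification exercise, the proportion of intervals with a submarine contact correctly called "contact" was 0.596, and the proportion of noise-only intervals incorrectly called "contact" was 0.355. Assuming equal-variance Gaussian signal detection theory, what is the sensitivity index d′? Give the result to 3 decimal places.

d′ = 0.615

z(H) = z(0.596) = 0.2430
z(FA) = z(0.355) = -0.3719
d' = z(H) − z(FA) = 0.2430 − (-0.3719) = 0.6149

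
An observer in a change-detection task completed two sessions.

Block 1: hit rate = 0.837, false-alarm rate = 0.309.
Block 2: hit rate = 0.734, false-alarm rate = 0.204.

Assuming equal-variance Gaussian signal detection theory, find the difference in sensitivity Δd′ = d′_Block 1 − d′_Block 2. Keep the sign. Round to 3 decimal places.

Block 1: z(0.837) = 0.9822, z(0.309) = -0.4987, d' = 1.4809
Block 2: z(0.734) = 0.6250, z(0.204) = -0.8274, d' = 1.4524
Δd' = d'_Block 1 − d'_Block 2 = 1.4809 − 1.4524 = 0.0285
Block 1 has the higher sensitivity.

Δd′ = 0.029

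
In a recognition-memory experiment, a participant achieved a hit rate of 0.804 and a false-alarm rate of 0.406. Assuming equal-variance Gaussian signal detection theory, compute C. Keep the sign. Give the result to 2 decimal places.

C = -0.31

z(0.804) = 0.856, z(0.406) = -0.238
c = −½·[z(H) + z(FA)] = −0.5 × (0.856 + (-0.238)) = -0.309
c < 0: the participant has a liberal response bias.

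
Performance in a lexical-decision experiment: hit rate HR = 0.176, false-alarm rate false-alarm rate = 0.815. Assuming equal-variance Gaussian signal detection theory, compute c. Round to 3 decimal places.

c = 0.017

z(H) = z(0.176) = -0.9307
z(FA) = z(0.815) = 0.8965
c = −½·[z(H) + z(FA)] = −0.5 × (-0.9307 + 0.8965) = 0.0171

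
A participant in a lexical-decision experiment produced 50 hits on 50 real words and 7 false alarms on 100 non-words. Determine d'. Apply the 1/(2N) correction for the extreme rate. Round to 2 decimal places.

d' = 3.80

The hit rate is 50/50 = 1, so apply the 1/(2N) correction: H → 1 − 1/(2·50) = 0.99000.
z(H) = z(0.99000) = 2.326
z(FA) = z(0.07000) = -1.476
d' = 2.326 − (-1.476) = 3.802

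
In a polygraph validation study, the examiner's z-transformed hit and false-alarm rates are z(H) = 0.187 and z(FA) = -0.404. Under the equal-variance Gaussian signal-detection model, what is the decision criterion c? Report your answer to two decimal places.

c = 0.11

c = −½·[z(H) + z(FA)] = −½·(0.187 + (-0.404)) = 0.1085
c > 0: the examiner has a conservative response bias.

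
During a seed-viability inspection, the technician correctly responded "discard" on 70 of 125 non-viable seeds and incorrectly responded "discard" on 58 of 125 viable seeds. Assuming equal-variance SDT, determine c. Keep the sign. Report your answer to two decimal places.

c = -0.03

H = 70/125 = 0.5600
FA = 58/125 = 0.4640
z(H) = z(0.5600) = 0.1510
z(FA) = z(0.4640) = -0.0904
c = −½·[z(H) + z(FA)] = −0.5 × (0.1510 + (-0.0904)) = -0.0303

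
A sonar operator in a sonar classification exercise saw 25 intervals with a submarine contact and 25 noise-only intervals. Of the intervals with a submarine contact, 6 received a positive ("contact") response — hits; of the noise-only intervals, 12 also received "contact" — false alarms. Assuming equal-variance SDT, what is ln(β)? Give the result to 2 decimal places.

H = 6/25 = 0.2400
FA = 12/25 = 0.4800
z(0.2400) = -0.706, z(0.4800) = -0.050
ln β = −½·[z(H)² − z(FA)²] = −0.5 × (0.498 − 0.003) = -0.2475

ln β = -0.25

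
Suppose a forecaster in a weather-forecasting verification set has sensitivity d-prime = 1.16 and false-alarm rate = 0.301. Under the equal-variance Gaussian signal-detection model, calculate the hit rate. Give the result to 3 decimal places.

z(false-alarm rate) = z(0.301) = -0.5215
z(H) = z(FA) + d' = -0.5215 + 1.16 = 0.6385
hit rate = Φ(0.6385) = 0.7384

hit rate = 0.738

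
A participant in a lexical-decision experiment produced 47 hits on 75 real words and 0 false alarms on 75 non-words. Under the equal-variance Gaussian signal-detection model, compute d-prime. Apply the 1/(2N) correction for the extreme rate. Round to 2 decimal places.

d-prime = 2.80

The false-alarm rate is 0/75 = 0, so apply the 1/(2N) correction: FA → 1/(2·75) = 0.00667.
z(H) = z(0.62667) = 0.323
z(FA) = z(0.00667) = -2.475
d' = 0.323 − (-2.475) = 2.798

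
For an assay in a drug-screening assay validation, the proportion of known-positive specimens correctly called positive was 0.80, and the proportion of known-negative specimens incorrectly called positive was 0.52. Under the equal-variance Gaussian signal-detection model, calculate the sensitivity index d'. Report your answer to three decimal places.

Φ⁻¹(0.80) = 0.8416, Φ⁻¹(0.52) = 0.0502
d' = z(H) − z(FA) = 0.8416 − 0.0502 = 0.7914

d' = 0.791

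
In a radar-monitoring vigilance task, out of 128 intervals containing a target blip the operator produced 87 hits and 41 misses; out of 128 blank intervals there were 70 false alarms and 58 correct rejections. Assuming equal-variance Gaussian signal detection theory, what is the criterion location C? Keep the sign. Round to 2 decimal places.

C = -0.29

H = 87/128 = 0.6797
FA = 70/128 = 0.5469
z(0.6797) = 0.467, z(0.5469) = 0.118
c = −½·[z(H) + z(FA)] = −0.5 × (0.467 + 0.118) = -0.2925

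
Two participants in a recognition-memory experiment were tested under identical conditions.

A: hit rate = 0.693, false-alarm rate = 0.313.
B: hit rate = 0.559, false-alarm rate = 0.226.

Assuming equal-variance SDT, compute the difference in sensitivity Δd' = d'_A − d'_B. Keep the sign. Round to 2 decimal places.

A: z(0.693) = 0.504, z(0.313) = -0.487, d' = 0.991
B: z(0.559) = 0.148, z(0.226) = -0.752, d' = 0.900
Δd' = d'_A − d'_B = 0.991 − 0.900 = 0.091
A has the higher sensitivity.

Δd' = 0.09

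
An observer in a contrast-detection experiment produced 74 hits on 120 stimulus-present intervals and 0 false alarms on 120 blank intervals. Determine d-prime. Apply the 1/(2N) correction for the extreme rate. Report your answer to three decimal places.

The false-alarm rate is 0/120 = 0, so apply the 1/(2N) correction: FA → 1/(2·120) = 0.00417.
z(H) = z(0.61667) = 0.2967
z(FA) = z(0.00417) = -2.6380
d' = 0.2967 − (-2.6380) = 2.9347

d-prime = 2.935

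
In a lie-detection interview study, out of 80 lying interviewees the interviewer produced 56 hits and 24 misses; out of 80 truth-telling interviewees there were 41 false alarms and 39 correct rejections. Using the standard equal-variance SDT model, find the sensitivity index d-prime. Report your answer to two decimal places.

H = 56/80 = 0.7000
FA = 41/80 = 0.5125
Φ⁻¹(H) = 0.5244
Φ⁻¹(FA) = 0.0313
d' = z(H) − z(FA) = 0.5244 − 0.0313 = 0.4931

d-prime = 0.49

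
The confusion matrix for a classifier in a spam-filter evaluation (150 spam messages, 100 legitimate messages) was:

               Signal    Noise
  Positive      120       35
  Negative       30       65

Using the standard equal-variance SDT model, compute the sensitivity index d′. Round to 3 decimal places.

H = 120/150 = 0.8000
FA = 35/100 = 0.3500
z(H) = 0.8416
z(FA) = -0.3853
d' = z(H) − z(FA) = 0.8416 − (-0.3853) = 1.2269

d′ = 1.227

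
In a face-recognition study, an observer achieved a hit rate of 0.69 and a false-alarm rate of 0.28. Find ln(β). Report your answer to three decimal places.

ln β = 0.047

z(0.69) = 0.4959, z(0.28) = -0.5828
ln β = −½·[z(H)² − z(FA)²] = −0.5 × (0.2459 − 0.3397) = 0.0469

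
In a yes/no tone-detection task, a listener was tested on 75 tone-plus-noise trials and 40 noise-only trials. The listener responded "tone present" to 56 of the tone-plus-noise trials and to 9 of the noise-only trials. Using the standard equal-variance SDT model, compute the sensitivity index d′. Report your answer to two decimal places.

H = 56/75 = 0.7467
FA = 9/40 = 0.2250
z(H) = z(0.7467) = 0.664
z(FA) = z(0.2250) = -0.755
d' = z(H) − z(FA) = 0.664 − (-0.755) = 1.419

d′ = 1.42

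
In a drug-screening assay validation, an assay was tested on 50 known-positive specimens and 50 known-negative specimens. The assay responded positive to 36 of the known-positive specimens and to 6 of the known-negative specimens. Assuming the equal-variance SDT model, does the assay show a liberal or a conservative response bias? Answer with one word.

conservative

z(H) = 0.583, z(FA) = -1.175
c = −½·(z(H) + z(FA)) = 0.296
c > 0 → conservative criterion (biased toward responding “no”).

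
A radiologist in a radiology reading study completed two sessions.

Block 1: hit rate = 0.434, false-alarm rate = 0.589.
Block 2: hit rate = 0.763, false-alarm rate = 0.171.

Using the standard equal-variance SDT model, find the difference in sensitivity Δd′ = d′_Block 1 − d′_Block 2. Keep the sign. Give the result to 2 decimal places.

Δd′ = -2.06

Block 1: z(0.434) = -0.166, z(0.589) = 0.225, d' = -0.391
Block 2: z(0.763) = 0.716, z(0.171) = -0.950, d' = 1.666
Δd' = d'_Block 1 − d'_Block 2 = -0.391 − 1.666 = -2.057
Block 2 has the higher sensitivity.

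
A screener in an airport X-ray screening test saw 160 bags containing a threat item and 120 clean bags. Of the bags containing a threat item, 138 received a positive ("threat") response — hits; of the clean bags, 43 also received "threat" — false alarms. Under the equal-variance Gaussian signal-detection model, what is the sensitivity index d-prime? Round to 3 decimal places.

H = 138/160 = 0.8625
FA = 43/120 = 0.3583
z(H) = z(0.8625) = 1.0916
z(FA) = z(0.3583) = -0.3630
d' = z(H) − z(FA) = 1.0916 − (-0.3630) = 1.4546

d-prime = 1.455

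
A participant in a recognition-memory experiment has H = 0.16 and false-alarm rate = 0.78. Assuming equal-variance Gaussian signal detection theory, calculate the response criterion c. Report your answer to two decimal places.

Φ⁻¹(H) = -0.9945
Φ⁻¹(FA) = 0.7722
c = −½·[z(H) + z(FA)] = −0.5 × (-0.9945 + 0.7722) = 0.11115

c = 0.11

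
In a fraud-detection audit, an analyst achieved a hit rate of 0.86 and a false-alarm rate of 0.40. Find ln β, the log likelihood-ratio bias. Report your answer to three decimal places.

ln β = -0.551

Φ⁻¹(H) = Φ⁻¹(0.86) = 1.0803
Φ⁻¹(FA) = Φ⁻¹(0.40) = -0.2533
ln β = −½·[z(H)² − z(FA)²] = −0.5 × (1.1670 − 0.0642) = -0.5514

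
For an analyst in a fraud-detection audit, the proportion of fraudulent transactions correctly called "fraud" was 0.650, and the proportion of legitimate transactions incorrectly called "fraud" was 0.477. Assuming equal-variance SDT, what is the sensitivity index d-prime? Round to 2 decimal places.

Φ⁻¹(H) = 0.3853
Φ⁻¹(FA) = -0.0577
d' = z(H) − z(FA) = 0.3853 − (-0.0577) = 0.4430

d-prime = 0.44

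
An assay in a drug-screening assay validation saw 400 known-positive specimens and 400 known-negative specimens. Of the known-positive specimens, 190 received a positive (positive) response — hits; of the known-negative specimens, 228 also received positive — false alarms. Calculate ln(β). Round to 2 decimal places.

H = 190/400 = 0.4750
FA = 228/400 = 0.5700
z(H) = -0.063
z(FA) = 0.176
ln β = −½·[z(H)² − z(FA)²] = −0.5 × (0.004 − 0.031) = 0.0135

ln β = 0.01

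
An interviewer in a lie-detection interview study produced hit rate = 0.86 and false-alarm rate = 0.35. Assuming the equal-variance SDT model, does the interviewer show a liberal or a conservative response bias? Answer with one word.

z(H) = 1.080, z(FA) = -0.385
c = −½·(z(H) + z(FA)) = -0.3475
c < 0 → liberal criterion (biased toward responding “yes”).

liberal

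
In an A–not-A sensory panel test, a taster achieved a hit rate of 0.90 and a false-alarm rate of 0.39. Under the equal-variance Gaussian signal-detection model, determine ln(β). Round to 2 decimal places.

Φ⁻¹(0.90) = 1.282, Φ⁻¹(0.39) = -0.279
ln β = −½·[z(H)² − z(FA)²] = −0.5 × (1.644 − 0.078) = -0.783

ln β = -0.78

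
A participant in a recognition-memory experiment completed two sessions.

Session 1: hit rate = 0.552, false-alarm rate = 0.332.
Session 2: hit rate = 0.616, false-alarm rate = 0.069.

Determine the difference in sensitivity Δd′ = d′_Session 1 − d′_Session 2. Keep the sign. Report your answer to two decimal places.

Δd′ = -1.21

Session 1: z(0.552) = 0.131, z(0.332) = -0.434, d' = 0.565
Session 2: z(0.616) = 0.295, z(0.069) = -1.483, d' = 1.778
Δd' = d'_Session 1 − d'_Session 2 = 0.565 − 1.778 = -1.213
Session 2 has the higher sensitivity.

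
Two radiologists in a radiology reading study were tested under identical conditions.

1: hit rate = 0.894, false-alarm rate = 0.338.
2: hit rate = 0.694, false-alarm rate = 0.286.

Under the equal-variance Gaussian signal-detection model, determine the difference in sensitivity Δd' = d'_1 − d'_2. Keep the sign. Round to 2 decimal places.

Δd' = 0.59

1: z(0.894) = 1.248, z(0.338) = -0.418, d' = 1.666
2: z(0.694) = 0.507, z(0.286) = -0.565, d' = 1.072
Δd' = d'_1 − d'_2 = 1.666 − 1.072 = 0.594
1 has the higher sensitivity.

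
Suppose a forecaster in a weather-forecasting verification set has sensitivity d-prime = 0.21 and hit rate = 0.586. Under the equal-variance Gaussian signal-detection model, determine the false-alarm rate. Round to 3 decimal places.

z(hit rate) = z(0.586) = 0.2173
z(FA) = z(H) − d' = 0.2173 − 0.21 = 0.0073
false-alarm rate = Φ(0.0073) = 0.5029

false-alarm rate = 0.503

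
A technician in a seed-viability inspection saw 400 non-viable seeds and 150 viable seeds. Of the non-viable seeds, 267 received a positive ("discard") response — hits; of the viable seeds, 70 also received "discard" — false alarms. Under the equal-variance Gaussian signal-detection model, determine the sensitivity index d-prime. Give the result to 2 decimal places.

d-prime = 0.52

H = 267/400 = 0.6675
FA = 70/150 = 0.4667
z(0.6675) = 0.433, z(0.4667) = -0.084
d' = z(H) − z(FA) = 0.433 − (-0.084) = 0.517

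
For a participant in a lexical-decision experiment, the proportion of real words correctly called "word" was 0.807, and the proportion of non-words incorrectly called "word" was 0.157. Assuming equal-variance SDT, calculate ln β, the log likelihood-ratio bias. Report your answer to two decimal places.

ln β = 0.13

Φ⁻¹(H) = Φ⁻¹(0.807) = 0.867
Φ⁻¹(FA) = Φ⁻¹(0.157) = -1.007
ln β = −½·[z(H)² − z(FA)²] = −0.5 × (0.752 − 1.014) = 0.131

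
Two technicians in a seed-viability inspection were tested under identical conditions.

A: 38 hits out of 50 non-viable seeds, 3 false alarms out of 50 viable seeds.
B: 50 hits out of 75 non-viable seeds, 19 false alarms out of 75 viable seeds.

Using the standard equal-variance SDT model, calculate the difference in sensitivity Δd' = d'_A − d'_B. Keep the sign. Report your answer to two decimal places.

Δd' = 1.17

A: z(0.7600) = 0.706, z(0.0600) = -1.555, d' = 2.261
B: z(0.6667) = 0.431, z(0.2533) = -0.664, d' = 1.095
Δd' = d'_A − d'_B = 2.261 − 1.095 = 1.166
A has the higher sensitivity.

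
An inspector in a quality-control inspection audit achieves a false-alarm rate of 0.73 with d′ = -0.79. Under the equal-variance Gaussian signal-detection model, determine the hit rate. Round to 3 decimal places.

z(false-alarm rate) = z(0.73) = 0.6128
z(H) = z(FA) + d' = 0.6128 + (-0.79) = -0.1772
hit rate = Φ(-0.1772) = 0.4297

hit rate = 0.430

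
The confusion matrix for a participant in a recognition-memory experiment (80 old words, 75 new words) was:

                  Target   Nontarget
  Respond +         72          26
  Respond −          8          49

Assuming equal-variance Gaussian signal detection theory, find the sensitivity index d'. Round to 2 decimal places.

d' = 1.68

H = 72/80 = 0.9000
FA = 26/75 = 0.3467
z(H) = z(0.9000) = 1.2816
z(FA) = z(0.3467) = -0.3942
d' = z(H) − z(FA) = 1.2816 − (-0.3942) = 1.6758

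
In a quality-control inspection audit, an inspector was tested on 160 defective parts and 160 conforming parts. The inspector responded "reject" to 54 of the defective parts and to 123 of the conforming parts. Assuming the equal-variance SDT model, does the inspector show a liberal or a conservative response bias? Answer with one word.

z(H) = -0.419, z(FA) = 0.735
c = −½·(z(H) + z(FA)) = -0.158
c < 0 → liberal criterion (biased toward responding “yes”).

liberal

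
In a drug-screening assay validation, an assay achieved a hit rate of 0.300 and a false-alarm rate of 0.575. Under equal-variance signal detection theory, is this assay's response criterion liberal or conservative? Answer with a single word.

conservative

z(H) = -0.524, z(FA) = 0.189
c = −½·(z(H) + z(FA)) = 0.1675
c > 0 → conservative criterion (biased toward responding “no”).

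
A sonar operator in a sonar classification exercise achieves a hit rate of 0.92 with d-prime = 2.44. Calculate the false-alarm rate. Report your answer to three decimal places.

z(hit rate) = z(0.92) = 1.4051
z(FA) = z(H) − d' = 1.4051 − 2.44 = -1.0349
false-alarm rate = Φ(-1.0349) = 0.1504

false-alarm rate = 0.150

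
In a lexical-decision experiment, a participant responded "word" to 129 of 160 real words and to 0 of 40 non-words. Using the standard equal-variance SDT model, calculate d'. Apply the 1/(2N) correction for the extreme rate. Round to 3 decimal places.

d' = 3.106

The false-alarm rate is 0/40 = 0, so apply the 1/(2N) correction: FA → 1/(2·40) = 0.01250.
z(H) = z(0.80625) = 0.8642
z(FA) = z(0.01250) = -2.2414
d' = 0.8642 − (-2.2414) = 3.1056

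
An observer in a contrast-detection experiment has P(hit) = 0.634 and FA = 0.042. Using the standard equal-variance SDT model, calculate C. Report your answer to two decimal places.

C = 0.69

Φ⁻¹(H) = 0.3425
Φ⁻¹(FA) = -1.7279
c = −½·[z(H) + z(FA)] = −0.5 × (0.3425 + (-1.7279)) = 0.6927
c > 0: the observer has a conservative response bias.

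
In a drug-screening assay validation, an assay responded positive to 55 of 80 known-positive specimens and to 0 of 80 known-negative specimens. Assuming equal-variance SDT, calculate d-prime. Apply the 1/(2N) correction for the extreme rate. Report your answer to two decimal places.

d-prime = 2.99

The false-alarm rate is 0/80 = 0, so apply the 1/(2N) correction: FA → 1/(2·80) = 0.00625.
z(H) = z(0.68750) = 0.489
z(FA) = z(0.00625) = -2.498
d' = 0.489 − (-2.498) = 2.987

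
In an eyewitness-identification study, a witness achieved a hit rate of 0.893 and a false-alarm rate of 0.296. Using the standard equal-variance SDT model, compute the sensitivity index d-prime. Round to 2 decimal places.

d-prime = 1.78

Φ⁻¹(0.893) = 1.243, Φ⁻¹(0.296) = -0.536
d' = z(H) − z(FA) = 1.243 − (-0.536) = 1.779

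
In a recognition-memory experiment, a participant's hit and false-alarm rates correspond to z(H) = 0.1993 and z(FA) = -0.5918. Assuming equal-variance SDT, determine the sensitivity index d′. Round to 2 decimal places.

d' = z(H) − z(FA) = 0.1993 − (-0.5918) = 0.7911

d′ = 0.79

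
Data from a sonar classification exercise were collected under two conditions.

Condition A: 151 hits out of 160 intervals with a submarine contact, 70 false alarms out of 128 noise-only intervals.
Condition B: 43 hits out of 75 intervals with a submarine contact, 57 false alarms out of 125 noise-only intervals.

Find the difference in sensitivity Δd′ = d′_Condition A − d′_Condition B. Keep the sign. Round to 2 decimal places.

Condition A: z(0.9437) = 1.587, z(0.5469) = 0.118, d' = 1.469
Condition B: z(0.5733) = 0.185, z(0.4560) = -0.111, d' = 0.296
Δd' = d'_Condition A − d'_Condition B = 1.469 − 0.296 = 1.173
Condition A has the higher sensitivity.

Δd′ = 1.17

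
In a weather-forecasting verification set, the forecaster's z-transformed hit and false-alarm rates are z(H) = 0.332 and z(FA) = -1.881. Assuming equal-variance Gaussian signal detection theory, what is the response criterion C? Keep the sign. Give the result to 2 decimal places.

c = −½·[z(H) + z(FA)] = −½·(0.332 + (-1.881)) = 0.7745
c > 0: the forecaster has a conservative response bias.

C = 0.77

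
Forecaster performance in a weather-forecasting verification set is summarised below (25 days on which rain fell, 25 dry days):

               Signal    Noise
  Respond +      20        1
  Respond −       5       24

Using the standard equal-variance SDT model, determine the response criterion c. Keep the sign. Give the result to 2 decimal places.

H = 20/25 = 0.8000
FA = 1/25 = 0.0400
Φ⁻¹(H) = Φ⁻¹(0.8000) = 0.842
Φ⁻¹(FA) = Φ⁻¹(0.0400) = -1.751
c = −½·[z(H) + z(FA)] = −0.5 × (0.842 + (-1.751)) = 0.4545
c > 0: the forecaster has a conservative response bias.

c = 0.45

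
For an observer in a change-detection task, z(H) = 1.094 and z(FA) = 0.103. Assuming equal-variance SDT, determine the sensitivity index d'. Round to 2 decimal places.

d' = 0.99

d' = z(H) − z(FA) = 1.094 − 0.103 = 0.991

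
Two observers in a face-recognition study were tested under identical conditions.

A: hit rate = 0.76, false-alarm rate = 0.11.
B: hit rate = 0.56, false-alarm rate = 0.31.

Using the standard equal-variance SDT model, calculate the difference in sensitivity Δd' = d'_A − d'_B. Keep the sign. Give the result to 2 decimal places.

Δd' = 1.29

A: z(0.76) = 0.706, z(0.11) = -1.227, d' = 1.933
B: z(0.56) = 0.151, z(0.31) = -0.496, d' = 0.647
Δd' = d'_A − d'_B = 1.933 − 0.647 = 1.286
A has the higher sensitivity.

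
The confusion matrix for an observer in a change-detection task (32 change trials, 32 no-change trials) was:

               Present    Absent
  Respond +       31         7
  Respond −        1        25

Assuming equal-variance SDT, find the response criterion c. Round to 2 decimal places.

c = -0.54

H = 31/32 = 0.9688
FA = 7/32 = 0.2188
Φ⁻¹(H) = Φ⁻¹(0.9688) = 1.8634
Φ⁻¹(FA) = Φ⁻¹(0.2188) = -0.7763
c = −½·[z(H) + z(FA)] = −0.5 × (1.8634 + (-0.7763)) = -0.54355
c < 0: the observer has a liberal response bias.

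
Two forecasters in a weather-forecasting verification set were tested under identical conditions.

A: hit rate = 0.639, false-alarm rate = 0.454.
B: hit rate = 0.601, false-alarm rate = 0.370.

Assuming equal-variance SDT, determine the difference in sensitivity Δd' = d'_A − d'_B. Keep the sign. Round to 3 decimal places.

Δd' = -0.116

A: z(0.639) = 0.3558, z(0.454) = -0.1156, d' = 0.4714
B: z(0.601) = 0.2559, z(0.370) = -0.3319, d' = 0.5878
Δd' = d'_A − d'_B = 0.4714 − 0.5878 = -0.1164
B has the higher sensitivity.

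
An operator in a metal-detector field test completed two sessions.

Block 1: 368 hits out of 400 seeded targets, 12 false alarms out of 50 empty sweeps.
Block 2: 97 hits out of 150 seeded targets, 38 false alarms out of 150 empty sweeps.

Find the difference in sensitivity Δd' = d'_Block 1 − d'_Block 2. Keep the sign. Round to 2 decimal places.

Block 1: z(0.9200) = 1.405, z(0.2400) = -0.706, d' = 2.111
Block 2: z(0.6467) = 0.376, z(0.2533) = -0.664, d' = 1.040
Δd' = d'_Block 1 − d'_Block 2 = 2.111 − 1.040 = 1.071
Block 1 has the higher sensitivity.

Δd' = 1.07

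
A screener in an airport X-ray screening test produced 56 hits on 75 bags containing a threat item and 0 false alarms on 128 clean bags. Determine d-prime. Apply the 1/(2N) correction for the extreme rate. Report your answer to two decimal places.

The false-alarm rate is 0/128 = 0, so apply the 1/(2N) correction: FA → 1/(2·128) = 0.00391.
z(H) = z(0.74667) = 0.664
z(FA) = z(0.00391) = -2.660
d' = 0.664 − (-2.660) = 3.324

d-prime = 3.32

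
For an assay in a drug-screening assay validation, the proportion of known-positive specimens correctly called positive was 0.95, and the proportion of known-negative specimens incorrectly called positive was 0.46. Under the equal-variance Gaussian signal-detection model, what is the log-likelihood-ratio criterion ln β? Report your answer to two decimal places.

ln β = -1.35

Φ⁻¹(0.95) = 1.645, Φ⁻¹(0.46) = -0.100
ln β = −½·[z(H)² − z(FA)²] = −0.5 × (2.706 − 0.010) = -1.348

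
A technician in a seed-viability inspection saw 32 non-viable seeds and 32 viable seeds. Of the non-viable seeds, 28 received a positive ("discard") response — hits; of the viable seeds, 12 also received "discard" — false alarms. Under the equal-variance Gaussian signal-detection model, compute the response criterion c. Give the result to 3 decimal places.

H = 28/32 = 0.8750
FA = 12/32 = 0.3750
z(0.8750) = 1.1503, z(0.3750) = -0.3186
c = −½·[z(H) + z(FA)] = −0.5 × (1.1503 + (-0.3186)) = -0.41585
c < 0: the technician has a liberal response bias.

c = -0.416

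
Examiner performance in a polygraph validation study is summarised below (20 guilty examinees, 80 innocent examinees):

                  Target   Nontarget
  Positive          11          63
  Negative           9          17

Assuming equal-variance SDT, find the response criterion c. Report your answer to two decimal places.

c = -0.46

H = 11/20 = 0.5500
FA = 63/80 = 0.7875
Φ⁻¹(0.5500) = 0.1257, Φ⁻¹(0.7875) = 0.7978
c = −½·[z(H) + z(FA)] = −0.5 × (0.1257 + 0.7978) = -0.46175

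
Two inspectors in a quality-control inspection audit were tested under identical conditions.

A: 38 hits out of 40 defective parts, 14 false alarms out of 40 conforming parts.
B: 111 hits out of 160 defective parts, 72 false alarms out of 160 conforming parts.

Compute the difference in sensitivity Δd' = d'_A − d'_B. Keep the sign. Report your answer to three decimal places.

A: z(0.9500) = 1.6449, z(0.3500) = -0.3853, d' = 2.0302
B: z(0.6937) = 0.5064, z(0.4500) = -0.1257, d' = 0.6321
Δd' = d'_A − d'_B = 2.0302 − 0.6321 = 1.3981
A has the higher sensitivity.

Δd' = 1.398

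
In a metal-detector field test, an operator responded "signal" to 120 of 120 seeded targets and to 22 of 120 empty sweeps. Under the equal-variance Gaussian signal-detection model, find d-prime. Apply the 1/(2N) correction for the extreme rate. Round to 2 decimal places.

d-prime = 3.54

The hit rate is 120/120 = 1, so apply the 1/(2N) correction: H → 1 − 1/(2·120) = 0.99583.
z(H) = z(0.99583) = 2.638
z(FA) = z(0.18333) = -0.903
d' = 2.638 − (-0.903) = 3.541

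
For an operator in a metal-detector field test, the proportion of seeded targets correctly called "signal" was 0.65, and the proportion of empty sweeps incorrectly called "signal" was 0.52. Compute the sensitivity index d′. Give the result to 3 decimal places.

z(H) = 0.3853
z(FA) = 0.0502
d' = z(H) − z(FA) = 0.3853 − 0.0502 = 0.3351

d′ = 0.335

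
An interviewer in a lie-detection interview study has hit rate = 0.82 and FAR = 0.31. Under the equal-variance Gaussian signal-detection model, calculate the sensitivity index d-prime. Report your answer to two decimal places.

d-prime = 1.41

Φ⁻¹(H) = Φ⁻¹(0.82) = 0.9154
Φ⁻¹(FA) = Φ⁻¹(0.31) = -0.4959
d' = z(H) − z(FA) = 0.9154 − (-0.4959) = 1.4113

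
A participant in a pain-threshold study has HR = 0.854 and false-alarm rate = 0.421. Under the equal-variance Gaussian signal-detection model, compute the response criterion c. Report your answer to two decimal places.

z(H) = z(0.854) = 1.0537
z(FA) = z(0.421) = -0.1993
c = −½·[z(H) + z(FA)] = −0.5 × (1.0537 + (-0.1993)) = -0.4272
c < 0: the participant has a liberal response bias.

c = -0.43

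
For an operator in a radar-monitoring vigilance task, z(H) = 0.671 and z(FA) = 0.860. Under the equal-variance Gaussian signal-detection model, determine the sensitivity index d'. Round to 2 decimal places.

d' = z(H) − z(FA) = 0.671 − 0.860 = -0.189

d' = -0.19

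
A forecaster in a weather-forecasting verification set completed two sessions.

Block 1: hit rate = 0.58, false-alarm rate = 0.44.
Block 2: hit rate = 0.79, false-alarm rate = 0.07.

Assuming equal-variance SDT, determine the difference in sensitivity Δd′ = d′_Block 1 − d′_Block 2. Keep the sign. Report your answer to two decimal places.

Δd′ = -1.93

Block 1: z(0.58) = 0.202, z(0.44) = -0.151, d' = 0.353
Block 2: z(0.79) = 0.806, z(0.07) = -1.476, d' = 2.282
Δd' = d'_Block 1 − d'_Block 2 = 0.353 − 2.282 = -1.929
Block 2 has the higher sensitivity.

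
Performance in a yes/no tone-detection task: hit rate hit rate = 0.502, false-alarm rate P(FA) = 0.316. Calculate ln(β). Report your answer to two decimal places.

z(H) = z(0.502) = 0.005
z(FA) = z(0.316) = -0.479
ln β = −½·[z(H)² − z(FA)²] = −0.5 × (0.000 − 0.229) = 0.1145

ln β = 0.11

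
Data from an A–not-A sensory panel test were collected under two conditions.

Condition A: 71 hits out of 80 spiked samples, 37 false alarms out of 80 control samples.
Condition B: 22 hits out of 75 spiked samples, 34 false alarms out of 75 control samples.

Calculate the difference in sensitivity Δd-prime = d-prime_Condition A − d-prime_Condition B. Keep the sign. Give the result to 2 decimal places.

Condition A: z(0.8875) = 1.213, z(0.4625) = -0.094, d' = 1.307
Condition B: z(0.2933) = -0.544, z(0.4533) = -0.117, d' = -0.427
Δd' = d'_Condition A − d'_Condition B = 1.307 − (-0.427) = 1.734
Condition A has the higher sensitivity.

Δd-prime = 1.73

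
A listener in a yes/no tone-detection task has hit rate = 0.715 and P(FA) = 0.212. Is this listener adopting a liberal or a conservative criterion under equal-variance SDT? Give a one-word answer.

conservative

z(H) = 0.568, z(FA) = -0.800
c = −½·(z(H) + z(FA)) = 0.116
c > 0 → conservative criterion (biased toward responding “no”).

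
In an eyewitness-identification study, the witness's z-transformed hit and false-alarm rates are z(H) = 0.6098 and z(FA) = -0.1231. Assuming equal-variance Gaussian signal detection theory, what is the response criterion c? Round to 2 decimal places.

c = -0.24

c = −½·[z(H) + z(FA)] = −½·(0.6098 + (-0.1231)) = -0.24335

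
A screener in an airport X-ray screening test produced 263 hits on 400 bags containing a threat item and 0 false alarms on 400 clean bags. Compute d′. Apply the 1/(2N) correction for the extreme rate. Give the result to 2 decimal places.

The false-alarm rate is 0/400 = 0, so apply the 1/(2N) correction: FA → 1/(2·400) = 0.00125.
z(H) = z(0.65750) = 0.406
z(FA) = z(0.00125) = -3.023
d' = 0.406 − (-3.023) = 3.429

d′ = 3.43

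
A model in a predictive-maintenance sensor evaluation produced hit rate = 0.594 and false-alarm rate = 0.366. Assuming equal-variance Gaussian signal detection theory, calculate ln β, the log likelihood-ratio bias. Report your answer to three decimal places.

z(H) = z(0.594) = 0.2378
z(FA) = z(0.366) = -0.3425
ln β = −½·[z(H)² − z(FA)²] = −0.5 × (0.0565 − 0.1173) = 0.0304

ln β = 0.030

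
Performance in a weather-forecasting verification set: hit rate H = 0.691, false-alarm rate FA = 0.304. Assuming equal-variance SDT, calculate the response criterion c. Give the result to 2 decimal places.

c = 0.01

z(H) = 0.4987
z(FA) = -0.5129
c = −½·[z(H) + z(FA)] = −0.5 × (0.4987 + (-0.5129)) = 0.0071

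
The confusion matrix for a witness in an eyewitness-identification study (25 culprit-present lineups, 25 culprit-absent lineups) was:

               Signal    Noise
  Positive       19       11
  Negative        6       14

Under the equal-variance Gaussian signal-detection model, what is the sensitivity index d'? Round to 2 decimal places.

H = 19/25 = 0.7600
FA = 11/25 = 0.4400
z(H) = 0.7063
z(FA) = -0.1510
d' = z(H) − z(FA) = 0.7063 − (-0.1510) = 0.8573

d' = 0.86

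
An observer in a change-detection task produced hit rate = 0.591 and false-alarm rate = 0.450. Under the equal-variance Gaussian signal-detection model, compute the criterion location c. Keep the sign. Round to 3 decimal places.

Φ⁻¹(H) = Φ⁻¹(0.591) = 0.2301
Φ⁻¹(FA) = Φ⁻¹(0.450) = -0.1257
c = −½·[z(H) + z(FA)] = −0.5 × (0.2301 + (-0.1257)) = -0.0522

c = -0.052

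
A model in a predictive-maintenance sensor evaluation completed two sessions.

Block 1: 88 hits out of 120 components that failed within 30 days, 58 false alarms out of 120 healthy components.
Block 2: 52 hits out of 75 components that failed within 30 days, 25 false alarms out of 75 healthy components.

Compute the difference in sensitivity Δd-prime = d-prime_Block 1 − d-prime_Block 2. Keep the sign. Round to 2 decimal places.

Block 1: z(0.7333) = 0.623, z(0.4833) = -0.042, d' = 0.665
Block 2: z(0.6933) = 0.505, z(0.3333) = -0.431, d' = 0.936
Δd' = d'_Block 1 − d'_Block 2 = 0.665 − 0.936 = -0.271
Block 2 has the higher sensitivity.

Δd-prime = -0.27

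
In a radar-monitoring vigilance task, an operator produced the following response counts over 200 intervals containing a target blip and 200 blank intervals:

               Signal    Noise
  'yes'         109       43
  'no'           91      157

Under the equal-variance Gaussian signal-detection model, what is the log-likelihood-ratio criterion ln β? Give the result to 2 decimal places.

H = 109/200 = 0.5450
FA = 43/200 = 0.2150
z(H) = z(0.5450) = 0.113
z(FA) = z(0.2150) = -0.789
ln β = −½·[z(H)² − z(FA)²] = −0.5 × (0.013 − 0.623) = 0.305

ln β = 0.31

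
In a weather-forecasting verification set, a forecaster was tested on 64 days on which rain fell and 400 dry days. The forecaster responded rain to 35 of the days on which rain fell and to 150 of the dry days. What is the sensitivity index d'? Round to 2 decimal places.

H = 35/64 = 0.5469
FA = 150/400 = 0.3750
z(H) = 0.118
z(FA) = -0.319
d' = z(H) − z(FA) = 0.118 − (-0.319) = 0.437

d' = 0.44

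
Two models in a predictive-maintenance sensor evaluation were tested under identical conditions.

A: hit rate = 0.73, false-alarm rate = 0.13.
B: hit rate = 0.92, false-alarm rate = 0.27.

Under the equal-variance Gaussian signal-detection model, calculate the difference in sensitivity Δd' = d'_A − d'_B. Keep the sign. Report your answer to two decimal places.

Δd' = -0.28

A: z(0.73) = 0.613, z(0.13) = -1.126, d' = 1.739
B: z(0.92) = 1.405, z(0.27) = -0.613, d' = 2.018
Δd' = d'_A − d'_B = 1.739 − 2.018 = -0.279
B has the higher sensitivity.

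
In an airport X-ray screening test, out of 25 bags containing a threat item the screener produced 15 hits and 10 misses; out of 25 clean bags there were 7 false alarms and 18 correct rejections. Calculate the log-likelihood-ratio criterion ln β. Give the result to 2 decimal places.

H = 15/25 = 0.6000
FA = 7/25 = 0.2800
z(H) = 0.253
z(FA) = -0.583
ln β = −½·[z(H)² − z(FA)²] = −0.5 × (0.064 − 0.340) = 0.138

ln β = 0.14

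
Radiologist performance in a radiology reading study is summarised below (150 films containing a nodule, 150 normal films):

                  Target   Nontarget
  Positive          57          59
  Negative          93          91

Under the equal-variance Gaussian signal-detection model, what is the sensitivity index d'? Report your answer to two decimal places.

H = 57/150 = 0.3800
FA = 59/150 = 0.3933
Φ⁻¹(H) = -0.305
Φ⁻¹(FA) = -0.271
d' = z(H) − z(FA) = -0.305 − (-0.271) = -0.034

d' = -0.03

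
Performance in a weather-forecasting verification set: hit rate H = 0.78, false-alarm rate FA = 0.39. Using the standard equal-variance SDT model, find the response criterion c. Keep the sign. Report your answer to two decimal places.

Φ⁻¹(0.78) = 0.7722, Φ⁻¹(0.39) = -0.2793
c = −½·[z(H) + z(FA)] = −0.5 × (0.7722 + (-0.2793)) = -0.24645
c < 0: the forecaster has a liberal response bias.

c = -0.25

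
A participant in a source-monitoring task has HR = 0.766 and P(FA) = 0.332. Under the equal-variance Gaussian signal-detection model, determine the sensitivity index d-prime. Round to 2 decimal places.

d-prime = 1.16

z(0.766) = 0.726, z(0.332) = -0.434
d' = z(H) − z(FA) = 0.726 − (-0.434) = 1.160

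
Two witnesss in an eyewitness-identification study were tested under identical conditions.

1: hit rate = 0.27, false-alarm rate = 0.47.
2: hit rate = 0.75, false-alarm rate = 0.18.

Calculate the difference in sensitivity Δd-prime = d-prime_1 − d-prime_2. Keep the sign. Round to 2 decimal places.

1: z(0.27) = -0.613, z(0.47) = -0.075, d' = -0.538
2: z(0.75) = 0.674, z(0.18) = -0.915, d' = 1.589
Δd' = d'_1 − d'_2 = -0.538 − 1.589 = -2.127
2 has the higher sensitivity.

Δd-prime = -2.13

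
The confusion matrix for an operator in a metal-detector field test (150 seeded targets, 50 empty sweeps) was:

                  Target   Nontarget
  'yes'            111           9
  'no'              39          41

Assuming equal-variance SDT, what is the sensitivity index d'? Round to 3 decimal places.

H = 111/150 = 0.7400
FA = 9/50 = 0.1800
z(H) = z(0.7400) = 0.6433
z(FA) = z(0.1800) = -0.9154
d' = z(H) − z(FA) = 0.6433 − (-0.9154) = 1.5587

d' = 1.559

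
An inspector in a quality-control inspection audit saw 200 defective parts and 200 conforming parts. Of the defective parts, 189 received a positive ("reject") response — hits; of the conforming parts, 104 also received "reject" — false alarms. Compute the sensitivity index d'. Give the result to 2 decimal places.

d' = 1.55

H = 189/200 = 0.9450
FA = 104/200 = 0.5200
z(0.9450) = 1.598, z(0.5200) = 0.050
d' = z(H) − z(FA) = 1.598 − 0.050 = 1.548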